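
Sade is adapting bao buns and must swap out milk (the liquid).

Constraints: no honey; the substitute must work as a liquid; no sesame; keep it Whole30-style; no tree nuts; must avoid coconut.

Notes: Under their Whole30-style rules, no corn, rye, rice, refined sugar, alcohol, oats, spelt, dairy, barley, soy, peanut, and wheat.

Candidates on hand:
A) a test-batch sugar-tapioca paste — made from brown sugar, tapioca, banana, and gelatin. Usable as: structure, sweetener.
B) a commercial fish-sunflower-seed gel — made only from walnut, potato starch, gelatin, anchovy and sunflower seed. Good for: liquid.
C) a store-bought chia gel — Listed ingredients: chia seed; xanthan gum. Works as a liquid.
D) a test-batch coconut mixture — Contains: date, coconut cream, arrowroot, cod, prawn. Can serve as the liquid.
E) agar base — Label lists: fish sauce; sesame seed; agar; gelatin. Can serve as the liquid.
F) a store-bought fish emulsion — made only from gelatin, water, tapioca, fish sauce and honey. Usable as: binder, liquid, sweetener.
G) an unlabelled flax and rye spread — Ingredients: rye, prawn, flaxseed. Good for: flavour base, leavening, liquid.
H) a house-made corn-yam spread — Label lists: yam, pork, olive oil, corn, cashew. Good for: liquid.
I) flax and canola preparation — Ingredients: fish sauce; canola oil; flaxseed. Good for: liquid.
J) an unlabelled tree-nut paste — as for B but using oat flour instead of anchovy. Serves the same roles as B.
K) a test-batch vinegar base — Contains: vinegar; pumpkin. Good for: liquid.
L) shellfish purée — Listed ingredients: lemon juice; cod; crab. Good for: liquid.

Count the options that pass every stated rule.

A: not usable as a liquid; has brown sugar, so not Whole30-style — out
B: has walnut, so not tree-nut-free — out
C: only xanthan gum and chia seed; none excluded — keep
D: has coconut cream, so not coconut-free — out
E: has sesame seed, so not sesame-free — reject
F: has honey, so not honey-free — out
G: has rye, so not Whole30-style — out
H: has corn, so not Whole30-style; has cashew, so not tree-nut-free — reject
I: only fish sauce, flaxseed and canola oil; none excluded — OK
J: has oat flour, so not Whole30-style; has walnut, so not tree-nut-free — reject
K: no honey, Whole30-style — OK
L: all constraints satisfied — OK

4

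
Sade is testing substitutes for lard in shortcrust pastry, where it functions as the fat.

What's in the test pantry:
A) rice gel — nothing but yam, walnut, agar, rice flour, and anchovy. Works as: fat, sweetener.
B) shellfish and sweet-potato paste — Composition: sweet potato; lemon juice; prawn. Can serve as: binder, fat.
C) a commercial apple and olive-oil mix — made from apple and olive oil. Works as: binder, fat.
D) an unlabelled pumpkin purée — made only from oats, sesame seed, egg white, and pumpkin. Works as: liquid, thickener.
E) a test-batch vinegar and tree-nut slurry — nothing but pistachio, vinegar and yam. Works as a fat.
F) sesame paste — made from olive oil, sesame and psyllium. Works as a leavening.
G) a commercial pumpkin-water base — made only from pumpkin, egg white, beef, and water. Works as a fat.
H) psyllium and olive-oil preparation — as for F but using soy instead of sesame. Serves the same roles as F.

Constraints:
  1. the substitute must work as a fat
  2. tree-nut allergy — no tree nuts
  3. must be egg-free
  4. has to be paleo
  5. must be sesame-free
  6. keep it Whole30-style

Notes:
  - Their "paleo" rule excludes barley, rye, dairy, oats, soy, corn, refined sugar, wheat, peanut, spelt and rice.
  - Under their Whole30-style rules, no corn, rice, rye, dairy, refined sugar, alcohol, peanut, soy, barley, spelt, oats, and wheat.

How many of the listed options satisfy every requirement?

A: has rice flour, so not paleo; has rice flour, so not Whole30-style (and 1 more) — out
B: works as a fat, no tree nuts, no sesame — OK
C: nothing on the exclusion list — keep
D: not usable as a fat; has oats, so not paleo (and 3 more) — no
E: has pistachio, so not tree-nut-free — out
F: not usable as a fat; has sesame, so not sesame-free — out
G: has egg white, so not egg-free — reject
H: not usable as a fat; has soy, so not paleo (and 1 more) — out

2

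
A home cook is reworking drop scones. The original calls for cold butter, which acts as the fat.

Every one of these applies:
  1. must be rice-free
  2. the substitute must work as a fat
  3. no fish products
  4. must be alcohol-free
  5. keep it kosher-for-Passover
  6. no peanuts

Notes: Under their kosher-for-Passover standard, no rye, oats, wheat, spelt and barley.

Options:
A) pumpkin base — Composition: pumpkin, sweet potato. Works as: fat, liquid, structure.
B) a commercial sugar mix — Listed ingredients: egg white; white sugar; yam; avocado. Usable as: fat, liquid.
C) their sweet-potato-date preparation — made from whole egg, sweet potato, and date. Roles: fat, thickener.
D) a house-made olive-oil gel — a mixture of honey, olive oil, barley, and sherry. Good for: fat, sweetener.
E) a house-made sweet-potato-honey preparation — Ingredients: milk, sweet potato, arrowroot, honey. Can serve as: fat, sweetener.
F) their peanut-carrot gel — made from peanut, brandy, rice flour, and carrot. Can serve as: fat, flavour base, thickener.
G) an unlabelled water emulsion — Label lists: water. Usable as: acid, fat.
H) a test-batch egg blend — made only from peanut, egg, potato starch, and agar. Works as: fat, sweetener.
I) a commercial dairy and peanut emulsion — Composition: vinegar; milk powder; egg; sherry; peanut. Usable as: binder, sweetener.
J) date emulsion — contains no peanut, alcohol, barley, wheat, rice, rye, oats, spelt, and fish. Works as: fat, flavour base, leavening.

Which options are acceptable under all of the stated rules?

A: nothing on the exclusion list — valid
B: egg white and white sugar etc. — none of it excluded — OK
C: nothing on the exclusion list — keep
D: has barley, so not kosher-for-Passover; has sherry, so not alcohol-free — out
E: milk and honey etc. — none of it excluded — valid
F: has rice flour, so not rice-free; has peanut, so not peanut-free (and 1 more) — out
G: nothing on the exclusion list — keep
H: has peanut, so not peanut-free — no
I: not usable as a fat; has peanut, so not peanut-free (and 1 more) — no
J: nothing on the exclusion list — keep

A, B, C, E, G, J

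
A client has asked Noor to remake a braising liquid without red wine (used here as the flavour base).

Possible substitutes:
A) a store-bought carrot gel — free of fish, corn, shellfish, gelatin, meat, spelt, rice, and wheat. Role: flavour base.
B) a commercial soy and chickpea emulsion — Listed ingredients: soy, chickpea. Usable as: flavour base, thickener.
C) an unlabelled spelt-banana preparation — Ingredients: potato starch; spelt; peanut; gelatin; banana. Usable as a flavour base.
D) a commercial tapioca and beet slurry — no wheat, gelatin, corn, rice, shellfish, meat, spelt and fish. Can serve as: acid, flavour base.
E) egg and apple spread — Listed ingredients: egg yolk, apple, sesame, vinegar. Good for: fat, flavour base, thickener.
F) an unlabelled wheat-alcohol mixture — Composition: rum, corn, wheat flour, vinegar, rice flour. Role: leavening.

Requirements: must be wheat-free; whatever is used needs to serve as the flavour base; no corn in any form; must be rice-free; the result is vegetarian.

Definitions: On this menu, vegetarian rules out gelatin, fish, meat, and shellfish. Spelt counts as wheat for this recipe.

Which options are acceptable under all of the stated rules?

A, B, D, E

A: works as a flavour base, wheat-free, vegetarian — OK
B: no rice, vegetarian — OK
C: has gelatin, so not vegetarian; has spelt, so not wheat-free — no
D: works as a flavour base, vegetarian, no rice — keep
E: wheat-free, vegetarian — OK
F: not usable as a flavour base; has corn, so not corn-free (and 2 more) — no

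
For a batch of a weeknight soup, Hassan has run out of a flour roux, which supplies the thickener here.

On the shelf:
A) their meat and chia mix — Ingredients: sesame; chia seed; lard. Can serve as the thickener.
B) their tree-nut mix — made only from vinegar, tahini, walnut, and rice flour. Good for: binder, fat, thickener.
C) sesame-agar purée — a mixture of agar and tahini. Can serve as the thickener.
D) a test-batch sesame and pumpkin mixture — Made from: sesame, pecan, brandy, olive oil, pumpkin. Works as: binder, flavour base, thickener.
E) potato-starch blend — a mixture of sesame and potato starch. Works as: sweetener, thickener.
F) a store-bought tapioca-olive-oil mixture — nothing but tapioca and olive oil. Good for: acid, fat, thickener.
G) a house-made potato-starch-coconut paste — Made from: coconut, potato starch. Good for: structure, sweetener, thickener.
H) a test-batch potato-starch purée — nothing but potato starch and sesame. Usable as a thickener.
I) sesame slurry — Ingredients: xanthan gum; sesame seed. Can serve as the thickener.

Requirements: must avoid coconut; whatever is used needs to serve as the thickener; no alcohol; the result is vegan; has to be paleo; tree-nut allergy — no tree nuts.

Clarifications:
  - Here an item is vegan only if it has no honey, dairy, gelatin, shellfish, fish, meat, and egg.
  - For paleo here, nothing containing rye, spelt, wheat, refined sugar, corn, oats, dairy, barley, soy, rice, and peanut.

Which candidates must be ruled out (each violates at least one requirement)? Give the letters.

A: has lard, so not vegan — reject
B: has rice flour, so not paleo; has walnut, so not tree-nut-free — reject
C: only tahini and agar; none excluded — keep
D: has pecan, so not tree-nut-free; has brandy, so not alcohol-free — no
E: only sesame and potato starch; none excluded — valid
F: only tapioca and olive oil; none excluded — keep
G: has coconut, so not coconut-free — no
H: only sesame and potato starch; none excluded — valid
I: only sesame seed and xanthan gum; none excluded — keep

A, B, D, G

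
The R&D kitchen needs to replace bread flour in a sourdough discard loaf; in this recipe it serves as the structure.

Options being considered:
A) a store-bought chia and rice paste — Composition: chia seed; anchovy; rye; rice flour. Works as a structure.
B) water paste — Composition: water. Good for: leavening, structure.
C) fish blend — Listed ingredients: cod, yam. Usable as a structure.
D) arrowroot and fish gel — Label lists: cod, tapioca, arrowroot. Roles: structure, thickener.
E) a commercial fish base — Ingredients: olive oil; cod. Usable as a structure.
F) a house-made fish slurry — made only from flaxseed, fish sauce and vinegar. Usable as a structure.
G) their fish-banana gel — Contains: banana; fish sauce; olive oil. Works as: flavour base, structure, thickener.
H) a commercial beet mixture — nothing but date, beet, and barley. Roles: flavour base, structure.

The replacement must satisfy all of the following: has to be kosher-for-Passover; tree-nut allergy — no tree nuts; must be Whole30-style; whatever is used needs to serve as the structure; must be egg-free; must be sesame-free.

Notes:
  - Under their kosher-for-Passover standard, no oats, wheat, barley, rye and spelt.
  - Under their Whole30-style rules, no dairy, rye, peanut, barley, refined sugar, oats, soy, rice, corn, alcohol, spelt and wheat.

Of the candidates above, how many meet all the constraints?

6

A: has rye, so not kosher-for-Passover; has rice flour, so not Whole30-style — out
B: nothing on the exclusion list — OK
C: every rule checks out — keep
D: works as a structure, Whole30-style, no egg — OK
E: all constraints satisfied — OK
F: only fish sauce, vinegar, and flaxseed; none excluded — valid
G: every rule checks out — valid
H: has barley, so not kosher-for-Passover; has barley, so not Whole30-style — out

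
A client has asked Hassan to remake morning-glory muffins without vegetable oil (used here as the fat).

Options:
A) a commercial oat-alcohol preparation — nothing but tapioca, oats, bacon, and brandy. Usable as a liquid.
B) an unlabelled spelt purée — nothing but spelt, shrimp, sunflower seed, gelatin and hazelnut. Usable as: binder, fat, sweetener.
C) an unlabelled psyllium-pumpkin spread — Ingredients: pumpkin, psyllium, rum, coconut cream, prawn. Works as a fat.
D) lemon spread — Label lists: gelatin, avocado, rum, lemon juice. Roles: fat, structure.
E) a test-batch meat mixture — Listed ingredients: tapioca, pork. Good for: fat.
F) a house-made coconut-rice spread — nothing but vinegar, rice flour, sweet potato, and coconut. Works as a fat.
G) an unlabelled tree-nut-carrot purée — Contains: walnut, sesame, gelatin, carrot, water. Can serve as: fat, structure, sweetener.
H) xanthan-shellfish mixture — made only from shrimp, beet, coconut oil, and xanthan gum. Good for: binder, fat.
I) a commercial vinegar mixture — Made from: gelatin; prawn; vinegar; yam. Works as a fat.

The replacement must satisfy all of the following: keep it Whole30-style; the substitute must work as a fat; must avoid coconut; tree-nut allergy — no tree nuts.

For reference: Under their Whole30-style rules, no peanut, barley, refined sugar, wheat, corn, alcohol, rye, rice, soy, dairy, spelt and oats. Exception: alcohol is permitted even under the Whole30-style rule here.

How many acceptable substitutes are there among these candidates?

A: not usable as a fat; has oats, so not Whole30-style — out
B: has spelt, so not Whole30-style; has hazelnut, so not tree-nut-free — out
C: has coconut cream, so not coconut-free — no
D: alcohol is permitted under the Whole30-style carve-out; nothing else excluded — valid
E: only pork and tapioca; none excluded — OK
F: has rice flour, so not Whole30-style; has coconut, so not coconut-free — reject
G: has walnut, so not tree-nut-free — reject
H: has coconut oil, so not coconut-free — reject
I: all constraints satisfied — OK

3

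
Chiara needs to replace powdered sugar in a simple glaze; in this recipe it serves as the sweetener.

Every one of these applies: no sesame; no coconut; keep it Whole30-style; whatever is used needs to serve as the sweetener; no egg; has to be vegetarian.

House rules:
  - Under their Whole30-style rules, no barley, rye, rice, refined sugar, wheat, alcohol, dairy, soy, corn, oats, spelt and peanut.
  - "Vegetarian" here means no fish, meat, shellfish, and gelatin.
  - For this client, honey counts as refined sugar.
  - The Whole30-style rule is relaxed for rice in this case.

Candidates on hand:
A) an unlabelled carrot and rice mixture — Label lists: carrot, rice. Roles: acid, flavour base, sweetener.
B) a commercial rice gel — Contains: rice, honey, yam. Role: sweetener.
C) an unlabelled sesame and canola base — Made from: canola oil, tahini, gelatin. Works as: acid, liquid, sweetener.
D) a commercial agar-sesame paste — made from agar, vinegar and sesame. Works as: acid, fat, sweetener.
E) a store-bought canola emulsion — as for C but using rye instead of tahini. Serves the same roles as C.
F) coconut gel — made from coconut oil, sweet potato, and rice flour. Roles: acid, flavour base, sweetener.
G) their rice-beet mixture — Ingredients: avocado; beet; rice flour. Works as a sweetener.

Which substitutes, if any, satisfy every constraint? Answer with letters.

A: rice is permitted under the Whole30-style carve-out; nothing else excluded — valid
B: has honey, so not Whole30-style — out
C: has gelatin, so not vegetarian; has tahini, so not sesame-free — reject
D: has sesame, so not sesame-free — out
E: has rye, so not Whole30-style; has gelatin, so not vegetarian — no
F: has coconut oil, so not coconut-free — out
G: rice is permitted under the Whole30-style carve-out; nothing else excluded — valid

A, G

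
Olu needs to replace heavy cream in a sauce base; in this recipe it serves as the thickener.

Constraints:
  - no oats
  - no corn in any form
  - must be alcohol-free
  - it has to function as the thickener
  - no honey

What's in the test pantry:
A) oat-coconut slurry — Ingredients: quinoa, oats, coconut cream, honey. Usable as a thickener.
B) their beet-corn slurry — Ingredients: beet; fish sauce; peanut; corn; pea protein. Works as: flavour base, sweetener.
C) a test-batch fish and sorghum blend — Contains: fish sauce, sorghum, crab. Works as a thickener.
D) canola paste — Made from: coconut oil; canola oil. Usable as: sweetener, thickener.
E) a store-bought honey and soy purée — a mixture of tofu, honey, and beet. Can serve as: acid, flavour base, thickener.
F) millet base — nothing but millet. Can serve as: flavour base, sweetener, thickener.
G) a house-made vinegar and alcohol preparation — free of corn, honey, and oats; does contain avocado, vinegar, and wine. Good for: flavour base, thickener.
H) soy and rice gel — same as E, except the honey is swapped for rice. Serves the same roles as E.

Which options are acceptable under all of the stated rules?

A: has oats, so not oat-free; has honey, so not honey-free — out
B: not usable as a thickener; has corn, so not corn-free — no
C: nothing on the exclusion list — OK
D: only coconut oil and canola oil; none excluded — keep
E: has honey, so not honey-free — no
F: no alcohol, no honey — valid
G: has wine, so not alcohol-free — reject
H: no oats, no alcohol — valid

C, D, F, H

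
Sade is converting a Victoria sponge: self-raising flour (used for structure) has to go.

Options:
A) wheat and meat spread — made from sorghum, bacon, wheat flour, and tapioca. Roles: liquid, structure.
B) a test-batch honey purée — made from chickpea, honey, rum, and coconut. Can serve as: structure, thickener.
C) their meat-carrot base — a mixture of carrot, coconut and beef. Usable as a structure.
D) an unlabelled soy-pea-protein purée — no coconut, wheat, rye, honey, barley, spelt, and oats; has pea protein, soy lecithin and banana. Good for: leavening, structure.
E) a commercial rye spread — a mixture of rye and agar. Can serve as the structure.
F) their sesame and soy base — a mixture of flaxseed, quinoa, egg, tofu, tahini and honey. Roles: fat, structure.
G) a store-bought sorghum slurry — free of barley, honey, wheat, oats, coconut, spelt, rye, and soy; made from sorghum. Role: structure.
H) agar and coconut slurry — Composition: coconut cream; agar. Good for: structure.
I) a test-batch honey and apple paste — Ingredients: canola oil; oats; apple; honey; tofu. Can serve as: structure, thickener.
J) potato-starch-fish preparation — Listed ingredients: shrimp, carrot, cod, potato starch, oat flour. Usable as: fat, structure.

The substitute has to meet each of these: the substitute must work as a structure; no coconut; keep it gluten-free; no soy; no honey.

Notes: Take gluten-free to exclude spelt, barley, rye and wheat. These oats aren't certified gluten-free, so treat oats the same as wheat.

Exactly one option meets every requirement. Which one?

G

A: has wheat flour, so not gluten-free — out
B: has honey, so not honey-free; has coconut, so not coconut-free — no
C: has coconut, so not coconut-free — out
D: has soy lecithin, so not soy-free — reject
E: has rye, so not gluten-free — no
F: has honey, so not honey-free; has tofu, so not soy-free — reject
G: all constraints satisfied — valid
H: has coconut cream, so not coconut-free — reject
I: has oats, so not gluten-free; has honey, so not honey-free (and 1 more) — out
J: has oat flour, so not gluten-free — reject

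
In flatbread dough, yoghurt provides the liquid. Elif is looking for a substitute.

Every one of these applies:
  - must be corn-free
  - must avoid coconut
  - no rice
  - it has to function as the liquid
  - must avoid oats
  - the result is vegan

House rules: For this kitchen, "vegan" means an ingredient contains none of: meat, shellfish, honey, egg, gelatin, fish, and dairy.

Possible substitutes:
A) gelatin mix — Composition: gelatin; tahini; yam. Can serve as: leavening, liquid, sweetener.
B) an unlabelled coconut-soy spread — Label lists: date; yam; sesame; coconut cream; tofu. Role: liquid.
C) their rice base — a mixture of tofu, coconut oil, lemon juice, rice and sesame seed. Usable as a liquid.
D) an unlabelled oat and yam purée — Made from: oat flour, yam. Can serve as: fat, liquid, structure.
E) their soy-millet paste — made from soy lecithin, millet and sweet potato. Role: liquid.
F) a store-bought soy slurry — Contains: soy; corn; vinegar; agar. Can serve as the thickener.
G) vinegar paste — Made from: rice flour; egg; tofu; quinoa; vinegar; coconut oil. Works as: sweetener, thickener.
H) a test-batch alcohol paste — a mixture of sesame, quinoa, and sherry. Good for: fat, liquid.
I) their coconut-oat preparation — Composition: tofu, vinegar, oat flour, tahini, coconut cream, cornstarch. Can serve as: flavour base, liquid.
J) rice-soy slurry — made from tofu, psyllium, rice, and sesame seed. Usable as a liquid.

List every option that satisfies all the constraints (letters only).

A: has gelatin, so not vegan — out
B: has coconut cream, so not coconut-free — out
C: has coconut oil, so not coconut-free; has rice, so not rice-free — out
D: has oat flour, so not oat-free — out
E: every rule checks out — OK
F: not usable as a liquid; has corn, so not corn-free — out
G: not usable as a liquid; has egg, so not vegan (and 2 more) — out
H: only sherry, sesame and quinoa; none excluded — keep
I: has coconut cream, so not coconut-free; has oat flour, so not oat-free (and 1 more) — out
J: has rice, so not rice-free — reject

E, H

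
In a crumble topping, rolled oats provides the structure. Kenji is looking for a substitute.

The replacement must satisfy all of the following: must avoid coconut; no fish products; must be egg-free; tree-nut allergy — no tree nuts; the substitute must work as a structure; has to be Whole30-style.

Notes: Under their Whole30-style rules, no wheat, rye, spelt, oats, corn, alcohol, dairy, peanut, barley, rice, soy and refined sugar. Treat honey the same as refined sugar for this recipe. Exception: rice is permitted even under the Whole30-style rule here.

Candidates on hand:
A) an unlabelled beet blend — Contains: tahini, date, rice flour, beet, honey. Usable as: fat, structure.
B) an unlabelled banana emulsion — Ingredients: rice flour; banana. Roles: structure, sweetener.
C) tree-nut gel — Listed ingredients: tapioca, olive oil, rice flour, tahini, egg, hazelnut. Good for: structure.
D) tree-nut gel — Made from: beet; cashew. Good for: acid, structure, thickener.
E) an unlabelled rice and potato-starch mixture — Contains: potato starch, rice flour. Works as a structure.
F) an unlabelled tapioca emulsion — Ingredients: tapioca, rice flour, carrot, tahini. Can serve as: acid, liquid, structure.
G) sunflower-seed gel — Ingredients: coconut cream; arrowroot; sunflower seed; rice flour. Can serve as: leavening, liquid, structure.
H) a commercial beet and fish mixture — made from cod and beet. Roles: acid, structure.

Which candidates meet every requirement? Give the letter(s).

B, E, F

A: has honey, so not Whole30-style — no
B: rice is permitted under the Whole30-style carve-out; nothing else excluded — keep
C: has egg, so not egg-free; has hazelnut, so not tree-nut-free — out
D: has cashew, so not tree-nut-free — no
E: rice is permitted under the Whole30-style carve-out; nothing else excluded — keep
F: rice is permitted under the Whole30-style carve-out; nothing else excluded — OK
G: has coconut cream, so not coconut-free — no
H: has cod, so not fish-free — no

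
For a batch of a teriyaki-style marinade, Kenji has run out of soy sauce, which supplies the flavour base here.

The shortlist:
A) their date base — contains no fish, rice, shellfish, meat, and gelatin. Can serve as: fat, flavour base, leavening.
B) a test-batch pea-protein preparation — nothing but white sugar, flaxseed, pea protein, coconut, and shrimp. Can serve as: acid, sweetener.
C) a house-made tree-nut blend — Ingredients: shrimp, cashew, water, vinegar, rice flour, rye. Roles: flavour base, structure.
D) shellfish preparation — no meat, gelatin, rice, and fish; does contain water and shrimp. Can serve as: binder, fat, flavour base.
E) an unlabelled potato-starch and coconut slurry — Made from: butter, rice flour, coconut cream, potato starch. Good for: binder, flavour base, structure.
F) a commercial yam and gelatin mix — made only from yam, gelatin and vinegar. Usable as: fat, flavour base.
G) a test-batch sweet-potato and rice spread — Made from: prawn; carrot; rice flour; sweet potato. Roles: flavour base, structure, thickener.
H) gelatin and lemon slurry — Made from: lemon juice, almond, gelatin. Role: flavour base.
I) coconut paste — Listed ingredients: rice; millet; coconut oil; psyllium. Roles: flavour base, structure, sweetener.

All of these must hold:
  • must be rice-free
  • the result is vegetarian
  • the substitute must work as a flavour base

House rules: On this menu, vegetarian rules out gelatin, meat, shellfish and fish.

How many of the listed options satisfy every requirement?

A: no rice, vegetarian — keep
B: not usable as a flavour base; has shrimp, so not vegetarian — no
C: has shrimp, so not vegetarian; has rice flour, so not rice-free — no
D: has shrimp, so not vegetarian — out
E: has rice flour, so not rice-free — no
F: has gelatin, so not vegetarian — no
G: has prawn, so not vegetarian; has rice flour, so not rice-free — reject
H: has gelatin, so not vegetarian — no
I: has rice, so not rice-free — no

1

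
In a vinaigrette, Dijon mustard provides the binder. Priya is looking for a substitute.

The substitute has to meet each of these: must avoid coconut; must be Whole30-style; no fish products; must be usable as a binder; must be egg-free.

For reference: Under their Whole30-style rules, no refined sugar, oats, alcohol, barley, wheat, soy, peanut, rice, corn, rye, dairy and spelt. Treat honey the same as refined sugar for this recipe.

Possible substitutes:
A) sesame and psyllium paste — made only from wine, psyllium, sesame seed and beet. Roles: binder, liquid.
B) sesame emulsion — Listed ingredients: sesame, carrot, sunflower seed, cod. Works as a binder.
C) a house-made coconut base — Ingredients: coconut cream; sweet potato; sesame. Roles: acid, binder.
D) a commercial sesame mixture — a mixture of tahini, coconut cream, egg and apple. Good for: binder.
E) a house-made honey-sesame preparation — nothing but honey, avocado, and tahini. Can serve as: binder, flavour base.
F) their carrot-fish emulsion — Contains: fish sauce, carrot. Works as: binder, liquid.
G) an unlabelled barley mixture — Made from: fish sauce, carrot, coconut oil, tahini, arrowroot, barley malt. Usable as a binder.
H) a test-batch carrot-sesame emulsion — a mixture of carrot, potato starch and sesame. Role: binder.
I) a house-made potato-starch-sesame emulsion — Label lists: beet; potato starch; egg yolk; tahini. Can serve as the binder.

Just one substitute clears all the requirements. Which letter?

H

A: has wine, so not Whole30-style — out
B: has cod, so not fish-free — no
C: has coconut cream, so not coconut-free — no
D: has coconut cream, so not coconut-free; has egg, so not egg-free — no
E: has honey, so not Whole30-style — no
F: has fish sauce, so not fish-free — no
G: has barley malt, so not Whole30-style; has fish sauce, so not fish-free (and 1 more) — no
H: only sesame, carrot and potato starch; none excluded — valid
I: has egg yolk, so not egg-free — no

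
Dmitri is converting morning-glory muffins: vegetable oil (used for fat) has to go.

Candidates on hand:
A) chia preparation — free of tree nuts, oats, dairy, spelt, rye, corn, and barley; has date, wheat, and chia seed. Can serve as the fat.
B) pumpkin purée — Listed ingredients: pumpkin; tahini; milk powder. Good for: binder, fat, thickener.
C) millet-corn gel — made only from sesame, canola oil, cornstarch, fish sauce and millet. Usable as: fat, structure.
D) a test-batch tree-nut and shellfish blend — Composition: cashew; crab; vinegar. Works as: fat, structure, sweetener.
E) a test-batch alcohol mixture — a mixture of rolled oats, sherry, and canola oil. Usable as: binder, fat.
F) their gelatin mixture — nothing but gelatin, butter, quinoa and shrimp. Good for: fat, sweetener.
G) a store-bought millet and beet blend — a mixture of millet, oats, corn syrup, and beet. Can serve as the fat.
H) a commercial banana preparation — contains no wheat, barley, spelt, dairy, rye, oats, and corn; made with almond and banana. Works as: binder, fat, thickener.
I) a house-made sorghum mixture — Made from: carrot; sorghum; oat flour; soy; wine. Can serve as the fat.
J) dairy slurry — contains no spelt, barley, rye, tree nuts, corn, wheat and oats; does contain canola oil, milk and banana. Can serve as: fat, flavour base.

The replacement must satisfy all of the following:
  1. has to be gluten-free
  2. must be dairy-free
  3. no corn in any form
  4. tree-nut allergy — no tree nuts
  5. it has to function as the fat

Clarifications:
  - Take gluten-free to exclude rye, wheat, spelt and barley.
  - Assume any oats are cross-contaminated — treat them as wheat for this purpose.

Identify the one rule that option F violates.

usable as a fat: satisfied
gluten-free: satisfied
dairy-free: has butter — fails
corn-free: satisfied
tree-nut-free: satisfied

dairy-free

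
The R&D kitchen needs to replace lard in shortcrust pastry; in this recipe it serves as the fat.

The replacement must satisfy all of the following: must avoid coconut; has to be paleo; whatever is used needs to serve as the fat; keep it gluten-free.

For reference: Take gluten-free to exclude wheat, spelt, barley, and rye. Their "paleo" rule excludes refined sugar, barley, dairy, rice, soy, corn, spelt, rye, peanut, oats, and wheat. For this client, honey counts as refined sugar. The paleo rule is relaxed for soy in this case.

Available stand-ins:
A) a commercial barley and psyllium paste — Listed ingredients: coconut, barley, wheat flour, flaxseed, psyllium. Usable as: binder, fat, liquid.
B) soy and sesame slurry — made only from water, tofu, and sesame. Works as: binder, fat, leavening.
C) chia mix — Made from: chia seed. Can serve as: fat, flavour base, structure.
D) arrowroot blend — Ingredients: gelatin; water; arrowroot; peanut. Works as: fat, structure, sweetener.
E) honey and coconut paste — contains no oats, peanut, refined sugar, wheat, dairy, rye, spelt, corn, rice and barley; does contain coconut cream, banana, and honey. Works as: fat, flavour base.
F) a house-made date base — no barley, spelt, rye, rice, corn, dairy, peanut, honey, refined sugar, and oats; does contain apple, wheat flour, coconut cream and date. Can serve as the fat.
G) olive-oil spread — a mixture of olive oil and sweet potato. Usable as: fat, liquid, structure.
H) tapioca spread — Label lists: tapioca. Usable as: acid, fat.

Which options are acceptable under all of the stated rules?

B, C, G, H

A: has barley, so not gluten-free; has barley, so not paleo (and 1 more) — out
B: soy is permitted under the paleo carve-out; nothing else excluded — keep
C: only chia seed; none excluded — valid
D: has peanut, so not paleo — out
E: has honey, so not paleo; has coconut cream, so not coconut-free — reject
F: has wheat flour, so not gluten-free; has wheat flour, so not paleo (and 1 more) — no
G: nothing on the exclusion list — keep
H: all constraints satisfied — keep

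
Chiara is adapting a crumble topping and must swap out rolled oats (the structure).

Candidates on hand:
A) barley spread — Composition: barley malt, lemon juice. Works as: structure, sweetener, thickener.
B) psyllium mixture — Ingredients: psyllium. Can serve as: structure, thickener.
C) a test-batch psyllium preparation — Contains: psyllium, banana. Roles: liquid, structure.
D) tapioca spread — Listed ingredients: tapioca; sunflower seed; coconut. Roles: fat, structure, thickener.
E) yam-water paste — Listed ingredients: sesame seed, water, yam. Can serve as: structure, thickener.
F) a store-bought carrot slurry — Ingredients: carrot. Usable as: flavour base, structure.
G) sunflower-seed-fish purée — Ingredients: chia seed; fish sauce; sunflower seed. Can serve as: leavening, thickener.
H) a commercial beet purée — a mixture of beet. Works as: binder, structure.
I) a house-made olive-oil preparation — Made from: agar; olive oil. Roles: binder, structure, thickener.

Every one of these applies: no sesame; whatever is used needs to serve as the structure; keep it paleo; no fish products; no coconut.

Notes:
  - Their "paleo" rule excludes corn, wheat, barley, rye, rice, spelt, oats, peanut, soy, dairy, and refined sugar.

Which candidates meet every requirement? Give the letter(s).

A: has barley malt, so not paleo — no
B: only psyllium; none excluded — valid
C: only psyllium and banana; none excluded — valid
D: has coconut, so not coconut-free — reject
E: has sesame seed, so not sesame-free — out
F: only carrot; none excluded — keep
G: not usable as a structure; has fish sauce, so not fish-free — out
H: every rule checks out — keep
I: works as a structure, no coconut, no fish — OK

B, C, F, H, I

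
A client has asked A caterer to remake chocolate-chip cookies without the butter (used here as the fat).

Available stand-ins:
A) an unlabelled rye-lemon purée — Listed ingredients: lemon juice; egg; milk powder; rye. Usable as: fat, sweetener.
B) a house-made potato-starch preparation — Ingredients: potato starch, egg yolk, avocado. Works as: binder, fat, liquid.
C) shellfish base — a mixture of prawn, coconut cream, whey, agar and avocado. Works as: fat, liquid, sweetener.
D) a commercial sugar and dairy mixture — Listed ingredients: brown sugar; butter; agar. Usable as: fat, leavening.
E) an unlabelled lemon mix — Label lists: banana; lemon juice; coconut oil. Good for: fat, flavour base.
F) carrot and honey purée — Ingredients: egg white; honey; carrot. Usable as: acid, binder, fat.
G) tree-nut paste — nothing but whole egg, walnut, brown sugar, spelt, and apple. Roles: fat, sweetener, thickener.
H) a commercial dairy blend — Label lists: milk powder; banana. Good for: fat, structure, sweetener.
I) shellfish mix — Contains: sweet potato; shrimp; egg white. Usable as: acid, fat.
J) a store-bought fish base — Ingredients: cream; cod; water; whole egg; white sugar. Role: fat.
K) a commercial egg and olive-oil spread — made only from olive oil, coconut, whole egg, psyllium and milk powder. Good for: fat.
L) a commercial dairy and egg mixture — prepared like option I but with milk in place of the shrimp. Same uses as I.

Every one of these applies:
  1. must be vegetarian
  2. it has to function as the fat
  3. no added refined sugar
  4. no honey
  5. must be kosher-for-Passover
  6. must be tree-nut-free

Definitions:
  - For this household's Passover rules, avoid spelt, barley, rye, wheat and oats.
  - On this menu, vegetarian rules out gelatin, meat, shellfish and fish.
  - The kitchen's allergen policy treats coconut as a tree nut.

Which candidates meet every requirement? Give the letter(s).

B, H, L

A: has rye, so not kosher-for-Passover — reject
B: kosher-for-Passover, tree-nut-free — keep
C: has prawn, so not vegetarian; has coconut cream, so not tree-nut-free — no
D: has brown sugar, so not no-added-sugar — no
E: has coconut oil, so not tree-nut-free — no
F: has honey, so not honey-free — no
G: has spelt, so not kosher-for-Passover; has brown sugar, so not no-added-sugar (and 1 more) — out
H: works as a fat, no refined sugar, no honey — valid
I: has shrimp, so not vegetarian — out
J: has cod, so not vegetarian; has white sugar, so not no-added-sugar — reject
K: has coconut, so not tree-nut-free — reject
L: nothing on the exclusion list — valid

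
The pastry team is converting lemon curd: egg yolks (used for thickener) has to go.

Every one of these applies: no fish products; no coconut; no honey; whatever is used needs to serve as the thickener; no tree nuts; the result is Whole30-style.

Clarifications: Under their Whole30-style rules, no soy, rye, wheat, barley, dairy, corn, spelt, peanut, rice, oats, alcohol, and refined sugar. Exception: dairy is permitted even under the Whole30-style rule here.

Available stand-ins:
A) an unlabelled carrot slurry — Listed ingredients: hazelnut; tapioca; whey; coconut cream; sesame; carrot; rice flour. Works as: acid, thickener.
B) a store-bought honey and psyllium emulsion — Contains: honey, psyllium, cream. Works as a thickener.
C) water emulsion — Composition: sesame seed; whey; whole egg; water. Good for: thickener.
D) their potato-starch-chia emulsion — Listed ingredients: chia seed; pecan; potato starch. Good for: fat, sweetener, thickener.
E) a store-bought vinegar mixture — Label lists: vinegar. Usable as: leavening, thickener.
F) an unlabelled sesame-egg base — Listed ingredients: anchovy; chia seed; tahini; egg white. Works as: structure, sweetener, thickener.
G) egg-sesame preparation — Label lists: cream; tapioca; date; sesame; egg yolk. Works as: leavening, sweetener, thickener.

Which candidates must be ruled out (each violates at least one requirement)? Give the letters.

A, B, D, F

A: has rice flour, so not Whole30-style; has hazelnut, so not tree-nut-free (and 1 more) — no
B: has honey, so not honey-free — reject
C: dairy is permitted under the Whole30-style carve-out; nothing else excluded — OK
D: has pecan, so not tree-nut-free — reject
E: works as a thickener, no tree nuts, no honey — OK
F: has anchovy, so not fish-free — reject
G: dairy is permitted under the Whole30-style carve-out; nothing else excluded — keep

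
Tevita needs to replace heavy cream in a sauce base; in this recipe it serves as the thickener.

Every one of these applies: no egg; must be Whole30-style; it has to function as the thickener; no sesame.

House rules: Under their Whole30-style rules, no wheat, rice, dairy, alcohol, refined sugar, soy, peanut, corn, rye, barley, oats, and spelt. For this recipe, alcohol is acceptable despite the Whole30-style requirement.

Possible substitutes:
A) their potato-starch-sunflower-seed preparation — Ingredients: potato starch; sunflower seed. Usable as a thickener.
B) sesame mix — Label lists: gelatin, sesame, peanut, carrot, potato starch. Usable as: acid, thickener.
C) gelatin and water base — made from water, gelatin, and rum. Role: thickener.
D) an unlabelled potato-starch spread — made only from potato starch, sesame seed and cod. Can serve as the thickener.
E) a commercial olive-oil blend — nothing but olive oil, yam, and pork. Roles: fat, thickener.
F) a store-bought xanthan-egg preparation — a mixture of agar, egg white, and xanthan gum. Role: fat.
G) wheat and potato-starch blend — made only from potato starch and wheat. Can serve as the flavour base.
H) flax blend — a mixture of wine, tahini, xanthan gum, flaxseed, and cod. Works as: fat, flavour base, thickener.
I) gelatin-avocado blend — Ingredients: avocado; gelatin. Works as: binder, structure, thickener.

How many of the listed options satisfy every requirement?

4

A: only potato starch and sunflower seed; none excluded — valid
B: has peanut, so not Whole30-style; has sesame, so not sesame-free — reject
C: alcohol is permitted under the Whole30-style carve-out; nothing else excluded — OK
D: has sesame seed, so not sesame-free — out
E: only pork, olive oil, and yam; none excluded — OK
F: not usable as a thickener; has egg white, so not egg-free — out
G: not usable as a thickener; has wheat, so not Whole30-style — reject
H: has tahini, so not sesame-free — out
I: only gelatin and avocado; none excluded — valid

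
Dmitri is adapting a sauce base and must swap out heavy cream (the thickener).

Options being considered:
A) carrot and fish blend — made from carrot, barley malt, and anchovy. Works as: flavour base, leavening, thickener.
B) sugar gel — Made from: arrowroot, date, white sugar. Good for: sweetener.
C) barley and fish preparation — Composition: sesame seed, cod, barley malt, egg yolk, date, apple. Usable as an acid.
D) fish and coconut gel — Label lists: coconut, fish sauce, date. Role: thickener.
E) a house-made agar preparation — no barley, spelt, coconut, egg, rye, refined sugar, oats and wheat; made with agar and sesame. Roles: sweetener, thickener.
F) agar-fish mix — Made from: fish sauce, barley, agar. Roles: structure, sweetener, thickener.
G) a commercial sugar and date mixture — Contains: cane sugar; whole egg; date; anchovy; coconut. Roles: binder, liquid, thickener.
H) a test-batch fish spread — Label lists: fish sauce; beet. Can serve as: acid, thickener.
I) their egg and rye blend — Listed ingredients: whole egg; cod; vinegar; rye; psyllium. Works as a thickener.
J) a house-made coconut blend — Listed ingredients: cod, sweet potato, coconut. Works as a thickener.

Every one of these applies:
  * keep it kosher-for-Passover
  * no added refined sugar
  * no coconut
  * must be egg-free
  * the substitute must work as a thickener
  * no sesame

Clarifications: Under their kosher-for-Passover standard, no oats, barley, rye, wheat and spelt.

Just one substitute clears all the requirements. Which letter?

H

A: has barley malt, so not kosher-for-Passover — no
B: not usable as a thickener; has white sugar, so not no-added-sugar — no
C: not usable as a thickener; has barley malt, so not kosher-for-Passover (and 2 more) — no
D: has coconut, so not coconut-free — no
E: has sesame, so not sesame-free — reject
F: has barley, so not kosher-for-Passover — reject
G: has cane sugar, so not no-added-sugar; has whole egg, so not egg-free (and 1 more) — out
H: only fish sauce and beet; none excluded — valid
I: has rye, so not kosher-for-Passover; has whole egg, so not egg-free — no
J: has coconut, so not coconut-free — reject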